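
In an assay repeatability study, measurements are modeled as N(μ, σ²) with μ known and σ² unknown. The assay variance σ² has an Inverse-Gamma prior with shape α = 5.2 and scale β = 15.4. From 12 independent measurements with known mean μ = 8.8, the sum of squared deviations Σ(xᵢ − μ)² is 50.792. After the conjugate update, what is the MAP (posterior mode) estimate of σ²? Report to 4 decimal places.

3.3439

With known mean μ and an Inverse-Gamma(α, β) prior on σ², the Normal likelihood is conjugate: posterior is Inv-Gamma(α + n/2, β + Σ(xᵢ−μ)²/2).
Posterior: Inv-Gamma(5.2 + 12/2, 15.4 + 50.792/2) = Inv-Gamma(11.20, 40.7960).
Mode = β/(α+1) = 40.7960/12.20 = 3.3439.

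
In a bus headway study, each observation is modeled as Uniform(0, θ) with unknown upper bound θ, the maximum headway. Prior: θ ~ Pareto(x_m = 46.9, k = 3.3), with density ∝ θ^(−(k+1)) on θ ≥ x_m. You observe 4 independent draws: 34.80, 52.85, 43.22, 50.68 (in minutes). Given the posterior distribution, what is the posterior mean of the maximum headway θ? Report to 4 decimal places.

61.2389

A Pareto(scale x_m, shape k) prior on the upper bound θ of Uniform(0, θ) is conjugate: posterior is Pareto(max(x_m, max xᵢ), k + n).
Sample maximum = 52.85; prior scale x_m = 46.9 → posterior scale = max = 52.85.
Posterior shape = 3.3 + 4 = 7.3.
E[θ|data] = k·x_m/(k−1) = 7.3·52.85/6.3 = 61.2389.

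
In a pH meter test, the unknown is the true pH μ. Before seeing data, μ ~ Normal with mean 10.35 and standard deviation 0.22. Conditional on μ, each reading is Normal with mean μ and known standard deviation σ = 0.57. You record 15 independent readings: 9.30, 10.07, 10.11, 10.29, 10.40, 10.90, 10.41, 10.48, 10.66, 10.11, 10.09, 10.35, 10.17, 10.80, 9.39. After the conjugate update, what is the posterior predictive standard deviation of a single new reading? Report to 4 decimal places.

0.5830

For Normal data with known variance σ², a Normal(μ₀, σ₀²) prior on μ is conjugate. Posterior precision = 1/σ₀² + n/σ²; posterior mean is the precision-weighted average of μ₀ and x̄.
σ₀² = 0.22² = 0.0484, σ² = 0.57² = 0.3249; σ² + n·σ₀² = 0.3249 + 15·0.0484 = 1.0509.
Posterior precision = 1/σ₀² + n/σ² = 1/0.0484 + 15/0.3249 = (σ² + n·σ₀²)/(σ₀²σ²) = 1.0509/(0.0484·0.3249); posterior variance σₙ² = σ₀²σ²/(σ² + n·σ₀²) = 0.0484·0.3249/1.0509 = 0.014964.
Predictive variance for one new observation = σₙ² + σ² = 0.0484·0.3249/1.0509 + 0.3249 = σ²·(σ₀² + 1.0509)/1.0509 = 0.3249·1.0993/1.0509 = 0.339864; SD = √(0.3249·1.0993/1.0509) = 0.5830.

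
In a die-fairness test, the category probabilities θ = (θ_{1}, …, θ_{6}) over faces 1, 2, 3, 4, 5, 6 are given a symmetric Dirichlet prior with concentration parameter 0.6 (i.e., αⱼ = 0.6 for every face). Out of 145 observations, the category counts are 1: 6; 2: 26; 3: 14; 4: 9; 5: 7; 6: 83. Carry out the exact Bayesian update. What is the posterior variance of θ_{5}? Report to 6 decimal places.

The Dirichlet prior is conjugate to the Multinomial likelihood: each posterior αⱼ = prior αⱼ + observed count nⱼ.
Posterior concentration: (6.6, 26.6, 14.6, 9.6, 7.6, 83.6), total = 148.6.
Var[θ_j] = α_j(Σα−α_j)/((Σα)²(Σα+1)) = 7.6·141.0/(148.6²·149.6) = 0.000324.

0.000324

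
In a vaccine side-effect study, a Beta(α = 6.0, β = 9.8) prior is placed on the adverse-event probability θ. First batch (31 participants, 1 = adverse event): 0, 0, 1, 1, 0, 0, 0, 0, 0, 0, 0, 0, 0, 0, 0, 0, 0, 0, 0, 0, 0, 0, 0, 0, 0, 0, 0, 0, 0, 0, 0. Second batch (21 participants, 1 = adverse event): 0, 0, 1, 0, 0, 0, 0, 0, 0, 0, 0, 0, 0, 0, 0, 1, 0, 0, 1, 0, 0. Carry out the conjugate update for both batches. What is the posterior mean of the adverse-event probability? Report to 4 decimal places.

0.1622

The Beta prior is conjugate to a Binomial/Bernoulli likelihood; the update adds successes to α and failures to β.
After batch 1: Beta(6.0+2, 9.8+29) = Beta(8.0, 38.8).
After batch 2: Beta(8.0+3, 38.8+18) = Beta(11.0, 56.8).
Posterior mean = α/(α+β) = 11.0/67.8 = 0.1622.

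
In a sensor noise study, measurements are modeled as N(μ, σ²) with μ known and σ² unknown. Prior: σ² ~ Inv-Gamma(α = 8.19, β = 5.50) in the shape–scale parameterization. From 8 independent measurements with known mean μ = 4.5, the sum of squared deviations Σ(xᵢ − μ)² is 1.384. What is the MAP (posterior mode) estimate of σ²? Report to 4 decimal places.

0.4694

With known mean μ and an Inverse-Gamma(α, β) prior on σ², the Normal likelihood is conjugate: posterior is Inv-Gamma(α + n/2, β + Σ(xᵢ−μ)²/2).
Posterior: Inv-Gamma(8.19 + 8/2, 5.50 + 1.384/2) = Inv-Gamma(12.19, 6.1920).
Mode = β/(α+1) = 6.1920/13.19 = 0.4694.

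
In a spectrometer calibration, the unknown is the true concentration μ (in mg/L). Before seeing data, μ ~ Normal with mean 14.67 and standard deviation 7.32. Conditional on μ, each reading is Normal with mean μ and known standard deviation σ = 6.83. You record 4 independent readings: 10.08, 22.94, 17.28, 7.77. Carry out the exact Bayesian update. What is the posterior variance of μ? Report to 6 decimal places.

For Normal data with known variance σ², a Normal(μ₀, σ₀²) prior on μ is conjugate. Posterior precision = 1/σ₀² + n/σ²; posterior mean is the precision-weighted average of μ₀ and x̄.
σ₀² = 7.32² = 53.5824, σ² = 6.83² = 46.6489; σ² + n·σ₀² = 46.6489 + 4·53.5824 = 260.9785.
Posterior precision = 1/σ₀² + n/σ² = 1/53.5824 + 4/46.6489 = (σ² + n·σ₀²)/(σ₀²σ²) = 260.9785/(53.5824·46.6489); posterior variance σₙ² = σ₀²σ²/(σ² + n·σ₀²) = 53.5824·46.6489/260.9785 = 9.577647.

9.577647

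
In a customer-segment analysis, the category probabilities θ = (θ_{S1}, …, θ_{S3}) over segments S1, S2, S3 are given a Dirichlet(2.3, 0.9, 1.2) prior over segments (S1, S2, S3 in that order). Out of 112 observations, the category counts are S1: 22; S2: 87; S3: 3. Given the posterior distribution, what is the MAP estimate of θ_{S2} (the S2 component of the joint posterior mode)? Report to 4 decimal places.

The Dirichlet prior is conjugate to the Multinomial likelihood: each posterior αⱼ = prior αⱼ + observed count nⱼ.
Posterior concentration: (24.3, 87.9, 4.2), total = 116.4.
Joint mode component: (α_{S2}−1)/(Σα−K) = 86.9/113.4 = 0.7663.

0.7663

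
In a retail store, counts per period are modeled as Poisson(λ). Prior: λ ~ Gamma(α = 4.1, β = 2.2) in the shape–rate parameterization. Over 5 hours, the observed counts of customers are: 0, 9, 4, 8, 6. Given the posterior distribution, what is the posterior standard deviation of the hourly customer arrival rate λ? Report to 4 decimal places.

0.7745

With a Gamma(shape α, rate β) prior, the Poisson likelihood is conjugate: the posterior is Gamma(α + ΣXᵢ, β + n).
Sum of counts S = 27 over n = 5 hours.
Posterior: Gamma(α+S, β+n) = Gamma(4.1+27, 2.2+5) = Gamma(31.1, 7.2).
SD = √α/β = √31.1/7.2 = 0.7745.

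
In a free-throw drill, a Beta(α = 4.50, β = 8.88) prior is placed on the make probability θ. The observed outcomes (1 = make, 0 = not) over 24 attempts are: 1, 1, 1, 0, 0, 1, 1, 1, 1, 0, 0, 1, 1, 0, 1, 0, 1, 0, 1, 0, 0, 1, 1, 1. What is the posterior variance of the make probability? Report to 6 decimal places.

The Beta prior is conjugate to a Binomial/Bernoulli likelihood; the update adds successes to α and failures to β.
Posterior: Beta(α+k, β+n−k) = Beta(4.50+15, 8.88+9) = Beta(19.50, 17.88).
Var = αβ/((α+β)²(α+β+1)) = 19.50·17.88/(37.38²·38.38) = 0.006502.

0.006502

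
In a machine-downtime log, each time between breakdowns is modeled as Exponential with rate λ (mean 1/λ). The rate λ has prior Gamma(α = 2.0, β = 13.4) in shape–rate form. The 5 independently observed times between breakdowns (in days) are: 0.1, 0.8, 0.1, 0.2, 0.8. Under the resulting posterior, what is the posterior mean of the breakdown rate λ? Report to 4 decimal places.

0.4545

With a Gamma(shape α, rate β) prior on the exponential rate λ, the posterior after n observations with total T = Σxᵢ is Gamma(α+n, β+T).
Sum of observations T = 2.0 days; n = 5.
Posterior: Gamma(2.0+5, 13.4+2.0) = Gamma(7.0, 15.4).
Posterior mean of λ = α/β = 7.0/15.4 = 0.4545.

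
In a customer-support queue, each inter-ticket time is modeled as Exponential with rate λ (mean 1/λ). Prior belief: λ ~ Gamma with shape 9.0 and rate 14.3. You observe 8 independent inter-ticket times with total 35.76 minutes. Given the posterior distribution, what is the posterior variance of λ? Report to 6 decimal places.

0.006784

With a Gamma(shape α, rate β) prior on the exponential rate λ, the posterior after n observations with total T = Σxᵢ is Gamma(α+n, β+T).
Posterior: Gamma(9.0+8, 14.3+35.76) = Gamma(17.0, 50.06).
Var = α/β² = 0.006784.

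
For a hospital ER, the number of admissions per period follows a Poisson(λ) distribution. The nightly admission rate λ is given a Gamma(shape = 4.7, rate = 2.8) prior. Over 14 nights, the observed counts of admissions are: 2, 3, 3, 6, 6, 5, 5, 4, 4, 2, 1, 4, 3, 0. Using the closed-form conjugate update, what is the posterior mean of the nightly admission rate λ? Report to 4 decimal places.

With a Gamma(shape α, rate β) prior, the Poisson likelihood is conjugate: the posterior is Gamma(α + ΣXᵢ, β + n).
Sum of counts S = 48 over n = 14 nights.
Posterior: Gamma(α+S, β+n) = Gamma(4.7+48, 2.8+14) = Gamma(52.7, 16.8).
Posterior mean = α/β = 52.7/16.8 = 3.1369.

3.1369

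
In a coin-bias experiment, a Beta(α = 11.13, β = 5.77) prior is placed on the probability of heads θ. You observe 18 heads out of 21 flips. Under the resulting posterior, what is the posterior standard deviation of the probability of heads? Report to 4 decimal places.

The Beta prior is conjugate to a Binomial/Bernoulli likelihood; the update adds successes to α and failures to β.
Posterior: Beta(α+k, β+n−k) = Beta(11.13+18, 5.77+3) = Beta(29.13, 8.77).
Var = αβ/((α+β)²(α+β+1)) = 29.13·8.77/(37.90²·38.90) = 0.00457206; SD = √0.00457206 = 0.0676.

0.0676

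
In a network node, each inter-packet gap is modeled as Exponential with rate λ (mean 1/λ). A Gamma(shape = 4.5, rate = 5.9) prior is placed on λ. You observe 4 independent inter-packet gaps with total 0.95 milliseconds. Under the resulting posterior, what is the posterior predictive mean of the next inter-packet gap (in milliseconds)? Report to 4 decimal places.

0.9133

With a Gamma(shape α, rate β) prior on the exponential rate λ, the posterior after n observations with total T = Σxᵢ is Gamma(α+n, β+T).
Posterior: Gamma(4.5+4, 5.9+0.95) = Gamma(8.5, 6.85).
The predictive distribution for the next observation is Lomax; its mean is β/(α−1) = 6.85/7.5 = 0.9133.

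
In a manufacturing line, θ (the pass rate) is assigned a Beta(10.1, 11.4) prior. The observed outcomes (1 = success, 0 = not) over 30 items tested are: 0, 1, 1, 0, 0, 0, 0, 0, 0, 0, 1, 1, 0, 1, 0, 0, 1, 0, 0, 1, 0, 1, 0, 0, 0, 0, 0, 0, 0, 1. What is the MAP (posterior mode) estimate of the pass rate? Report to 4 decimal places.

0.3657

The Beta prior is conjugate to a Binomial/Bernoulli likelihood; the update adds successes to α and failures to β.
Posterior: Beta(α+k, β+n−k) = Beta(10.1+9, 11.4+21) = Beta(19.1, 32.4).
Mode of Beta(a,b) for a,b>1 is (a−1)/(a+b−2) = 18.1/49.5 = 0.3657.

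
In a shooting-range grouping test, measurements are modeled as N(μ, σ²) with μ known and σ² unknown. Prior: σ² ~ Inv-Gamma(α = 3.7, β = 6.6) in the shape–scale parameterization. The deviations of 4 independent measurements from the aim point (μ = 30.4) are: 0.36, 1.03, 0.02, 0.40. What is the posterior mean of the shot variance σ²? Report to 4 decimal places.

1.5480

With known mean μ and an Inverse-Gamma(α, β) prior on σ², the Normal likelihood is conjugate: posterior is Inv-Gamma(α + n/2, β + Σ(xᵢ−μ)²/2).
Σ(xᵢ−μ)² = (0.36)² + (1.03)² + (0.02)² + (0.40)² = 1.3509.
Posterior: Inv-Gamma(3.7 + 4/2, 6.6 + 1.3509/2) = Inv-Gamma(5.70, 7.27545).
E[σ²|data] = β/(α−1) = 7.27545/4.70 = 1.5480.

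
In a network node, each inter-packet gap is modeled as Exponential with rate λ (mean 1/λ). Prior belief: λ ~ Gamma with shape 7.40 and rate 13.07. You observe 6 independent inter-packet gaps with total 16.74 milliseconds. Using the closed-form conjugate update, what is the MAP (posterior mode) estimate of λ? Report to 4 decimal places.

With a Gamma(shape α, rate β) prior on the exponential rate λ, the posterior after n observations with total T = Σxᵢ is Gamma(α+n, β+T).
Posterior: Gamma(7.40+6, 13.07+16.74) = Gamma(13.40, 29.81).
Mode = (α−1)/β = 0.4160.

0.4160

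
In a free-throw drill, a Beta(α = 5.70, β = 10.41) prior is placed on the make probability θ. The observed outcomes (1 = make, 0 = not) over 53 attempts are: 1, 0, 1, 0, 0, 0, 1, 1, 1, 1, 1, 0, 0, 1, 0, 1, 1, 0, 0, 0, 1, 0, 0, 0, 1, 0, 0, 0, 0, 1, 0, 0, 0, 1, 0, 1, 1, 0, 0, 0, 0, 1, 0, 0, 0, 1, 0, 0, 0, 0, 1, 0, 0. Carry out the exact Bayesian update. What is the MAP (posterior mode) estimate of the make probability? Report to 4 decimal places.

0.3532

The Beta prior is conjugate to a Binomial/Bernoulli likelihood; the update adds successes to α and failures to β.
Posterior: Beta(α+k, β+n−k) = Beta(5.70+19, 10.41+34) = Beta(24.70, 44.41).
Mode of Beta(a,b) for a,b>1 is (a−1)/(a+b−2) = 23.70/67.11 = 0.3532.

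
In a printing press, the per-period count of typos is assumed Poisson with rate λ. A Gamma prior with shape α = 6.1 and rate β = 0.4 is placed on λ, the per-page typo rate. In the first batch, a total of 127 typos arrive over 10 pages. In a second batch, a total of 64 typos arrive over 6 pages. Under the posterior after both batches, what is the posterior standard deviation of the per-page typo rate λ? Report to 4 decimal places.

With a Gamma(shape α, rate β) prior, the Poisson likelihood is conjugate: the posterior is Gamma(α + ΣXᵢ, β + n).
After batch 1: Gamma(α+S, β+n) = Gamma(6.1+127, 0.4+10) = Gamma(133.1, 10.4).
After batch 2: Gamma(α+S, β+n) = Gamma(133.1+64, 10.4+6) = Gamma(197.1, 16.4).
SD = √α/β = √197.1/16.4 = 0.8561.

0.8561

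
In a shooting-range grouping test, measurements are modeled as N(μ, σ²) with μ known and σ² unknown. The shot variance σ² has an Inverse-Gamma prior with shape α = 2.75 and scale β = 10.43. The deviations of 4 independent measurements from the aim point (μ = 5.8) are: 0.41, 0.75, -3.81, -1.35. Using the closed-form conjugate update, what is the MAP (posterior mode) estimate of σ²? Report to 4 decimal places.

3.2982

With known mean μ and an Inverse-Gamma(α, β) prior on σ², the Normal likelihood is conjugate: posterior is Inv-Gamma(α + n/2, β + Σ(xᵢ−μ)²/2).
Σ(xᵢ−μ)² = (0.41)² + (0.75)² + (-3.81)² + (-1.35)² = 17.0692.
Posterior: Inv-Gamma(2.75 + 4/2, 10.43 + 17.0692/2) = Inv-Gamma(4.75, 18.96460).
Mode = β/(α+1) = 18.96460/5.75 = 3.2982.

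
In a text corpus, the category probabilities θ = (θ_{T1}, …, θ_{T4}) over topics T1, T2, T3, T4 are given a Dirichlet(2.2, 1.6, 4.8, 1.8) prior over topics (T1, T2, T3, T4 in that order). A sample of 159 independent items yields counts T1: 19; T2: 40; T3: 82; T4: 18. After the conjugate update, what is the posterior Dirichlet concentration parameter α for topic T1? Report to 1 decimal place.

The Dirichlet prior is conjugate to the Multinomial likelihood: each posterior αⱼ = prior αⱼ + observed count nⱼ.
Posterior concentration: (21.2, 41.6, 86.8, 19.8), total = 169.4.
α_{T1} = 2.2 + 19 = 21.2.

21.2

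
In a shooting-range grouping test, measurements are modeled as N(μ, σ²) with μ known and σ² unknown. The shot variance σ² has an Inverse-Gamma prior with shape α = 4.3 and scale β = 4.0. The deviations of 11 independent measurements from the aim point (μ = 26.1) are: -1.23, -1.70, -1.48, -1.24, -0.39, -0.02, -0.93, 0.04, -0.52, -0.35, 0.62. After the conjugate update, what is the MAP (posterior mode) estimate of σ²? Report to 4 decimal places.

0.8300

With known mean μ and an Inverse-Gamma(α, β) prior on σ², the Normal likelihood is conjugate: posterior is Inv-Gamma(α + n/2, β + Σ(xᵢ−μ)²/2).
Σ(xᵢ−μ)² = (-1.23)² + (-1.70)² + (-1.48)² + (-1.24)² + (-0.39)² + (-0.02)² + (-0.93)² + (0.04)² + (-0.52)² + (-0.35)² + (0.62)² = 9.9272.
Posterior: Inv-Gamma(4.3 + 11/2, 4.0 + 9.9272/2) = Inv-Gamma(9.80, 8.96360).
Mode = β/(α+1) = 8.96360/10.80 = 0.8300.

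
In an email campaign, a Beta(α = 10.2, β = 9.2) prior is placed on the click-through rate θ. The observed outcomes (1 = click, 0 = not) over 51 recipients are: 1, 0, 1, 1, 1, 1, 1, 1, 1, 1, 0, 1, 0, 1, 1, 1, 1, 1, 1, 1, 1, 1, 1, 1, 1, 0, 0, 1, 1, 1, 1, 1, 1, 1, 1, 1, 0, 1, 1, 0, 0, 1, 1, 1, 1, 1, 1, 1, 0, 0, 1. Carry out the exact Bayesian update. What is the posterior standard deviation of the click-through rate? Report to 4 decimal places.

0.0527

The Beta prior is conjugate to a Binomial/Bernoulli likelihood; the update adds successes to α and failures to β.
Posterior: Beta(α+k, β+n−k) = Beta(10.2+41, 9.2+10) = Beta(51.2, 19.2).
Var = αβ/((α+β)²(α+β+1)) = 51.2·19.2/(70.4²·71.4) = 0.00277797; SD = √0.00277797 = 0.0527.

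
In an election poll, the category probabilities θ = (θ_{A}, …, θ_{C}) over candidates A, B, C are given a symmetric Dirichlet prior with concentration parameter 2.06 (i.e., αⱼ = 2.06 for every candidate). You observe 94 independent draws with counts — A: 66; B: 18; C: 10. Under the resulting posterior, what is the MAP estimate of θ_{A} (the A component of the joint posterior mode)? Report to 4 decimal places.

The Dirichlet prior is conjugate to the Multinomial likelihood: each posterior αⱼ = prior αⱼ + observed count nⱼ.
Posterior concentration: (68.06, 20.06, 12.06), total = 100.18.
Joint mode component: (α_{A}−1)/(Σα−K) = 67.06/97.18 = 0.6901.

0.6901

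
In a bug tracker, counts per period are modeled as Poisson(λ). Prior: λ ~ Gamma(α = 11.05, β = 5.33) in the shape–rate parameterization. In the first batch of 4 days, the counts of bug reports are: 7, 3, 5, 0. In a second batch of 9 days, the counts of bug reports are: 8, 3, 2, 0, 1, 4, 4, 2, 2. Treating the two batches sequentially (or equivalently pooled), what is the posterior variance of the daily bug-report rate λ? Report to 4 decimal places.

With a Gamma(shape α, rate β) prior, the Poisson likelihood is conjugate: the posterior is Gamma(α + ΣXᵢ, β + n).
Batch 1: sum of counts S = 15 over n = 4 days.
After batch 1: Gamma(α+S, β+n) = Gamma(11.05+15, 5.33+4) = Gamma(26.05, 9.33).
Batch 2: sum of counts S = 26 over n = 9 days.
After batch 2: Gamma(α+S, β+n) = Gamma(26.05+26, 9.33+9) = Gamma(52.05, 18.33).
Var = α/β² = 52.05/18.33² = 0.1549.

0.1549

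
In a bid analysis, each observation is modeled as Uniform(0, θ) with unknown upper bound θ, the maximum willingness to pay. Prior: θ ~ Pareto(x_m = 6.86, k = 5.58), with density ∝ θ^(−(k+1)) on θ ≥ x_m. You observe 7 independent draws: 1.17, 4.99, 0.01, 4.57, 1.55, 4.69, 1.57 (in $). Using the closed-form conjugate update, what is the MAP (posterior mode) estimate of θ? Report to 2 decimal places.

A Pareto(scale x_m, shape k) prior on the upper bound θ of Uniform(0, θ) is conjugate: posterior is Pareto(max(x_m, max xᵢ), k + n).
Sample maximum = 4.99; prior scale x_m = 6.86 → posterior scale = max = 6.86.
Posterior shape = 5.58 + 7 = 12.58.
The Pareto density is decreasing on [x_m, ∞), so the mode is x_m = 6.86.

6.86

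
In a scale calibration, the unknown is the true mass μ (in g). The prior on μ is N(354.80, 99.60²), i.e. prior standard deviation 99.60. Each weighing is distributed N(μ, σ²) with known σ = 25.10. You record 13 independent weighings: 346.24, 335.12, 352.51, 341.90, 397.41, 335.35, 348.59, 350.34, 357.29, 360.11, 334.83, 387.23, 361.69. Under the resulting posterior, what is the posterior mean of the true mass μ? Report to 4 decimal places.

354.5099

For Normal data with known variance σ², a Normal(μ₀, σ₀²) prior on μ is conjugate. Posterior precision = 1/σ₀² + n/σ²; posterior mean is the precision-weighted average of μ₀ and x̄.
Σxᵢ = 346.24 + 335.12 + 352.51 + 341.90 + 397.41 + 335.35 + 348.59 + 350.34 + 357.29 + 360.11 + 334.83 + 387.23 + 361.69 = 4608.61, so n·x̄ = 4608.61.
σ₀² = 99.60² = 9920.16, σ² = 25.10² = 630.01; σ² + n·σ₀² = 630.01 + 13·9920.16 = 129592.09.
Posterior mean = (μ₀/σ₀² + n·x̄/σ²)/(1/σ₀² + n/σ²) = (σ²·μ₀ + σ₀²·n·x̄)/(σ² + n·σ₀²) = (630.01·354.80 + 9920.16·4608.61)/129592.09 = 45941676.1256/129592.09 = 354.5099.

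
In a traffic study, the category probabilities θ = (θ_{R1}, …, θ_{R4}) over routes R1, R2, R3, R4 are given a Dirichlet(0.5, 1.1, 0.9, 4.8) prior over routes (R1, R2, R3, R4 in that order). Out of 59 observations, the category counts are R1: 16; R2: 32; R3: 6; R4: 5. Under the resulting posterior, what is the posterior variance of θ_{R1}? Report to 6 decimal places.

0.002778

The Dirichlet prior is conjugate to the Multinomial likelihood: each posterior αⱼ = prior αⱼ + observed count nⱼ.
Posterior concentration: (16.5, 33.1, 6.9, 9.8), total = 66.3.
Var[θ_j] = α_j(Σα−α_j)/((Σα)²(Σα+1)) = 16.5·49.8/(66.3²·67.3) = 0.002778.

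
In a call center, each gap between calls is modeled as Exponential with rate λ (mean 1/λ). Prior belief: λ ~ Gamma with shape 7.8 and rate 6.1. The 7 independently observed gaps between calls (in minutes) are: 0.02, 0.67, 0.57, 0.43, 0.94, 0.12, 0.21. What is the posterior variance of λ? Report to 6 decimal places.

With a Gamma(shape α, rate β) prior on the exponential rate λ, the posterior after n observations with total T = Σxᵢ is Gamma(α+n, β+T).
Sum of observations T = 2.96 minutes; n = 7.
Posterior: Gamma(7.8+7, 6.1+2.96) = Gamma(14.8, 9.06).
Var = α/β² = 0.180304.

0.180304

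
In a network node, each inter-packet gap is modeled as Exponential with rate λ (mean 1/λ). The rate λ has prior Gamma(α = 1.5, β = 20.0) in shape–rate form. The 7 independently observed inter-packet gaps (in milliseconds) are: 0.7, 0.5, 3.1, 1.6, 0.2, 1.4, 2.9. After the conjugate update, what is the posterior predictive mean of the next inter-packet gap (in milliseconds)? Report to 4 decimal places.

With a Gamma(shape α, rate β) prior on the exponential rate λ, the posterior after n observations with total T = Σxᵢ is Gamma(α+n, β+T).
Sum of observations T = 10.4 milliseconds; n = 7.
Posterior: Gamma(1.5+7, 20.0+10.4) = Gamma(8.5, 30.4).
The predictive distribution for the next observation is Lomax; its mean is β/(α−1) = 30.4/7.5 = 4.0533.

4.0533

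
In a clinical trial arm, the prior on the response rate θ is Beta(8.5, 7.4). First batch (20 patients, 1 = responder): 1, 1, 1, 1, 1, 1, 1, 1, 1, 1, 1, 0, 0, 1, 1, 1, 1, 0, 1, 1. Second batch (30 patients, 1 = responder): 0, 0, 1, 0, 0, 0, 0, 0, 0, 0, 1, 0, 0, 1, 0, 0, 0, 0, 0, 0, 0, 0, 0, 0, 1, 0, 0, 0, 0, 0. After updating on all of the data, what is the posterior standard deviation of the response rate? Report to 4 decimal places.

0.0608

The Beta prior is conjugate to a Binomial/Bernoulli likelihood; the update adds successes to α and failures to β.
After batch 1: Beta(8.5+17, 7.4+3) = Beta(25.5, 10.4).
After batch 2: Beta(25.5+4, 10.4+26) = Beta(29.5, 36.4).
Var = αβ/((α+β)²(α+β+1)) = 29.5·36.4/(65.9²·66.9) = 0.00369595; SD = √0.00369595 = 0.0608.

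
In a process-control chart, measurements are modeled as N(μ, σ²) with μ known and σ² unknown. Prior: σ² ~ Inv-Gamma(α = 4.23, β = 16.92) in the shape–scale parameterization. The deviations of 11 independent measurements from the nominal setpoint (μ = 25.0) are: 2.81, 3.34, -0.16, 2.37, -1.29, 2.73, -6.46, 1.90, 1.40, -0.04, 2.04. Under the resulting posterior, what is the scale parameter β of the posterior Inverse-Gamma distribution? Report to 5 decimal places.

With known mean μ and an Inverse-Gamma(α, β) prior on σ², the Normal likelihood is conjugate: posterior is Inv-Gamma(α + n/2, β + Σ(xᵢ−μ)²/2).
Σ(xᵢ−μ)² = (2.81)² + (3.34)² + (-0.16)² + (2.37)² + (-1.29)² + (2.73)² + (-6.46)² + (1.90)² + (1.40)² + (-0.04)² + (2.04)² = 85.2760.
Posterior: Inv-Gamma(4.23 + 11/2, 16.92 + 85.2760/2) = Inv-Gamma(9.73, 59.55800).
Posterior β = 59.55800.

59.55800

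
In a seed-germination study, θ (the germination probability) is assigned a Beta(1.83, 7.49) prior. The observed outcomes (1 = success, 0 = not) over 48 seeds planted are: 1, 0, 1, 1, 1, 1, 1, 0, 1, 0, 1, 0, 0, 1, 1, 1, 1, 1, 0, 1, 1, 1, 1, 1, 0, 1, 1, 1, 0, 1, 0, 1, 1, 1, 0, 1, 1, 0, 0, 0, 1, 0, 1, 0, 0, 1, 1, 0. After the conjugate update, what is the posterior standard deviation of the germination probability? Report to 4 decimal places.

0.0648

The Beta prior is conjugate to a Binomial/Bernoulli likelihood; the update adds successes to α and failures to β.
Posterior: Beta(α+k, β+n−k) = Beta(1.83+31, 7.49+17) = Beta(32.83, 24.49).
Var = αβ/((α+β)²(α+β+1)) = 32.83·24.49/(57.32²·58.32) = 0.00419595; SD = √0.00419595 = 0.0648.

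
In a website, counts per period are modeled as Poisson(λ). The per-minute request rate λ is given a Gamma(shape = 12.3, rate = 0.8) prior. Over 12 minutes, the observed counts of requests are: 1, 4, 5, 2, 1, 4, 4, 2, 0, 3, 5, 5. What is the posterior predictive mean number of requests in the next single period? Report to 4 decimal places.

3.7734

With a Gamma(shape α, rate β) prior, the Poisson likelihood is conjugate: the posterior is Gamma(α + ΣXᵢ, β + n).
Sum of counts S = 36 over n = 12 minutes.
Posterior: Gamma(α+S, β+n) = Gamma(12.3+36, 0.8+12) = Gamma(48.3, 12.8).
The predictive distribution for one future period is NegBinom with mean α/β = 3.7734.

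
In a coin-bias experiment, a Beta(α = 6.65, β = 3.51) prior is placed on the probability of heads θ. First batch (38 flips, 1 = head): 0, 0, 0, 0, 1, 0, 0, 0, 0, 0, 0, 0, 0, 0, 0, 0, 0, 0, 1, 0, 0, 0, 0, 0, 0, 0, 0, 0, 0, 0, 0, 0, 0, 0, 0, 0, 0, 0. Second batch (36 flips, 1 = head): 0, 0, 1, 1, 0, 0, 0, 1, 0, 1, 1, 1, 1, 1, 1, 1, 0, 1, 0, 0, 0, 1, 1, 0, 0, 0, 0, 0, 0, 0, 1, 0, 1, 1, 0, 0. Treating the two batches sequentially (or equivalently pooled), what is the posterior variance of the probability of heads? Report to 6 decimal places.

0.002432

The Beta prior is conjugate to a Binomial/Bernoulli likelihood; the update adds successes to α and failures to β.
After batch 1: Beta(6.65+2, 3.51+36) = Beta(8.65, 39.51).
After batch 2: Beta(8.65+16, 39.51+20) = Beta(24.65, 59.51).
Var = αβ/((α+β)²(α+β+1)) = 24.65·59.51/(84.16²·85.16) = 0.002432.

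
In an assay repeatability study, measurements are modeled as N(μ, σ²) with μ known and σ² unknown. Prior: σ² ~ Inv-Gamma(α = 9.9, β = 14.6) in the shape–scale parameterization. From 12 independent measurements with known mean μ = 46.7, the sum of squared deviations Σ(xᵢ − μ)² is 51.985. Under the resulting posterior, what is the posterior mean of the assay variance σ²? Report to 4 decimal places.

With known mean μ and an Inverse-Gamma(α, β) prior on σ², the Normal likelihood is conjugate: posterior is Inv-Gamma(α + n/2, β + Σ(xᵢ−μ)²/2).
Posterior: Inv-Gamma(9.9 + 12/2, 14.6 + 51.985/2) = Inv-Gamma(15.90, 40.5925).
E[σ²|data] = β/(α−1) = 40.5925/14.90 = 2.7243.

2.7243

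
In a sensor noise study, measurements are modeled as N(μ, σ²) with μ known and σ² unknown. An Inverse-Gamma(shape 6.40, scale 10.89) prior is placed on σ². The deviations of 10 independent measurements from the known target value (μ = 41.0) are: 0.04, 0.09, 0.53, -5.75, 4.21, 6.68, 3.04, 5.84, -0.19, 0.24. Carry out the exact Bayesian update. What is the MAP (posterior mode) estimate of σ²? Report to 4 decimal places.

6.4887

With known mean μ and an Inverse-Gamma(α, β) prior on σ², the Normal likelihood is conjugate: posterior is Inv-Gamma(α + n/2, β + Σ(xᵢ−μ)²/2).
Σ(xᵢ−μ)² = (0.04)² + (0.09)² + (0.53)² + (-5.75)² + (4.21)² + (6.68)² + (3.04)² + (5.84)² + (-0.19)² + (0.24)² = 139.1405.
Posterior: Inv-Gamma(6.40 + 10/2, 10.89 + 139.1405/2) = Inv-Gamma(11.40, 80.46025).
Mode = β/(α+1) = 80.46025/12.40 = 6.4887.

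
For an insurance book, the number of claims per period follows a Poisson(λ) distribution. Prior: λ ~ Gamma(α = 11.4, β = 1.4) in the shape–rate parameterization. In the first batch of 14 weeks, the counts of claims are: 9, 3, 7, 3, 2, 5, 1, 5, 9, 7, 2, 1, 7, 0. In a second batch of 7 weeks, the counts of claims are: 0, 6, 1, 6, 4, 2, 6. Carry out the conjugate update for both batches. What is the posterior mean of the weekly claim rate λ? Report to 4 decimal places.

4.3482

With a Gamma(shape α, rate β) prior, the Poisson likelihood is conjugate: the posterior is Gamma(α + ΣXᵢ, β + n).
Batch 1: sum of counts S = 61 over n = 14 weeks.
After batch 1: Gamma(α+S, β+n) = Gamma(11.4+61, 1.4+14) = Gamma(72.4, 15.4).
Batch 2: sum of counts S = 25 over n = 7 weeks.
After batch 2: Gamma(α+S, β+n) = Gamma(72.4+25, 15.4+7) = Gamma(97.4, 22.4).
Posterior mean = α/β = 97.4/22.4 = 4.3482.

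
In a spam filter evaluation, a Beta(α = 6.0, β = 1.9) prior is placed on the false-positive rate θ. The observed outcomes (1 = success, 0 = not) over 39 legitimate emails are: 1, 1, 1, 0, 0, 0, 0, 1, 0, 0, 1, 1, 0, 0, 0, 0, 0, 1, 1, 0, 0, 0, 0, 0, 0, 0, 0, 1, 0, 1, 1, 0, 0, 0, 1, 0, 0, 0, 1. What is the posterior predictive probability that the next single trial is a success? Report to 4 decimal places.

The Beta prior is conjugate to a Binomial/Bernoulli likelihood; the update adds successes to α and failures to β.
Posterior: Beta(α+k, β+n−k) = Beta(6.0+13, 1.9+26) = Beta(19.0, 27.9).
For a single future Bernoulli trial, P(success | data) = α/(α+β) = 0.4051.

0.4051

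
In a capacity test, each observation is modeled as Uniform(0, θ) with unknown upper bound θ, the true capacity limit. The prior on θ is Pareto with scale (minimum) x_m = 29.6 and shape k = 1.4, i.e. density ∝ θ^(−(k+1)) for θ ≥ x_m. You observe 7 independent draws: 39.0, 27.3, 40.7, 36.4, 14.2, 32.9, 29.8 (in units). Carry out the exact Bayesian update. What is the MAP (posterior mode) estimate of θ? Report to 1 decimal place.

A Pareto(scale x_m, shape k) prior on the upper bound θ of Uniform(0, θ) is conjugate: posterior is Pareto(max(x_m, max xᵢ), k + n).
Sample maximum = 40.7; prior scale x_m = 29.6 → posterior scale = max = 40.7.
Posterior shape = 1.4 + 7 = 8.4.
The Pareto density is decreasing on [x_m, ∞), so the mode is x_m = 40.7.

40.7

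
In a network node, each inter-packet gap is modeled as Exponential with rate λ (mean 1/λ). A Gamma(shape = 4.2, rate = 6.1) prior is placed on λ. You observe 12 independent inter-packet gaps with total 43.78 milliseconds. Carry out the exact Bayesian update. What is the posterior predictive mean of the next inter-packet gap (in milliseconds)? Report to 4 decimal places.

With a Gamma(shape α, rate β) prior on the exponential rate λ, the posterior after n observations with total T = Σxᵢ is Gamma(α+n, β+T).
Posterior: Gamma(4.2+12, 6.1+43.78) = Gamma(16.2, 49.88).
The predictive distribution for the next observation is Lomax; its mean is β/(α−1) = 49.88/15.2 = 3.2816.

3.2816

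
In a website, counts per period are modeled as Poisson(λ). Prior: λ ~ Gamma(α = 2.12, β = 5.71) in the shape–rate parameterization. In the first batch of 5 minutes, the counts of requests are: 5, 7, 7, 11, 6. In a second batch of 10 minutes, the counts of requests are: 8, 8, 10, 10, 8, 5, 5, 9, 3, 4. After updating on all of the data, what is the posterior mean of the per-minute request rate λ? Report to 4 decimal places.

5.2207

With a Gamma(shape α, rate β) prior, the Poisson likelihood is conjugate: the posterior is Gamma(α + ΣXᵢ, β + n).
Batch 1: sum of counts S = 36 over n = 5 minutes.
After batch 1: Gamma(α+S, β+n) = Gamma(2.12+36, 5.71+5) = Gamma(38.12, 10.71).
Batch 2: sum of counts S = 70 over n = 10 minutes.
After batch 2: Gamma(α+S, β+n) = Gamma(38.12+70, 10.71+10) = Gamma(108.12, 20.71).
Posterior mean = α/β = 108.12/20.71 = 5.2207.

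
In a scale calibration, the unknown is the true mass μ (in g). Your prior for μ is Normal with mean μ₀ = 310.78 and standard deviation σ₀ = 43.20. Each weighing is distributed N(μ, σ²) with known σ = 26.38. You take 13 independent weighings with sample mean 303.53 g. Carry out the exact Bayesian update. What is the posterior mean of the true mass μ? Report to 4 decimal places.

For Normal data with known variance σ², a Normal(μ₀, σ₀²) prior on μ is conjugate. Posterior precision = 1/σ₀² + n/σ²; posterior mean is the precision-weighted average of μ₀ and x̄.
n·x̄ = 13·303.53 = 3945.89.
σ₀² = 43.20² = 1866.24, σ² = 26.38² = 695.9044; σ² + n·σ₀² = 695.9044 + 13·1866.24 = 24957.0244.
Posterior mean = (μ₀/σ₀² + n·x̄/σ²)/(1/σ₀² + n/σ²) = (σ²·μ₀ + σ₀²·n·x̄)/(σ² + n·σ₀²) = (695.9044·310.78 + 1866.24·3945.89)/24957.0244 = 7580250.923032/24957.0244 = 303.7322.

303.7322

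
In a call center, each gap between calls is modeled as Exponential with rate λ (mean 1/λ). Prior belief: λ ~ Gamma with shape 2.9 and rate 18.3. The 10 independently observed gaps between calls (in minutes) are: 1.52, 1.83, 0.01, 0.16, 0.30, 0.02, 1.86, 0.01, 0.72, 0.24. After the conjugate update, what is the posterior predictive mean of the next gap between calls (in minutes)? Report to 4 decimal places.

With a Gamma(shape α, rate β) prior on the exponential rate λ, the posterior after n observations with total T = Σxᵢ is Gamma(α+n, β+T).
Sum of observations T = 6.67 minutes; n = 10.
Posterior: Gamma(2.9+10, 18.3+6.67) = Gamma(12.9, 24.97).
The predictive distribution for the next observation is Lomax; its mean is β/(α−1) = 24.97/11.9 = 2.0983.

2.0983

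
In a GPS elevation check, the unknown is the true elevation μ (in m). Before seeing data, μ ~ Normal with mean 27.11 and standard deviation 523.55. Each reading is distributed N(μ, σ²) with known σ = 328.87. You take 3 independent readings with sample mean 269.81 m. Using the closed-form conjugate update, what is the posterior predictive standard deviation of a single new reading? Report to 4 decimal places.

374.1881

For Normal data with known variance σ², a Normal(μ₀, σ₀²) prior on μ is conjugate. Posterior precision = 1/σ₀² + n/σ²; posterior mean is the precision-weighted average of μ₀ and x̄.
σ₀² = 523.55² = 274104.6025, σ² = 328.87² = 108155.4769; σ² + n·σ₀² = 108155.4769 + 3·274104.6025 = 930469.2844.
Posterior precision = 1/σ₀² + n/σ² = 1/274104.6025 + 3/108155.4769 = (σ² + n·σ₀²)/(σ₀²σ²) = 930469.2844/(274104.6025·108155.4769); posterior variance σₙ² = σ₀²σ²/(σ² + n·σ₀²) = 274104.6025·108155.4769/930469.2844 = 31861.249480.
Predictive variance for one new observation = σₙ² + σ² = 274104.6025·108155.4769/930469.2844 + 108155.4769 = σ²·(σ₀² + 930469.2844)/930469.2844 = 108155.4769·1204573.8869/930469.2844 = 140016.726380; SD = √(108155.4769·1204573.8869/930469.2844) = 374.1881.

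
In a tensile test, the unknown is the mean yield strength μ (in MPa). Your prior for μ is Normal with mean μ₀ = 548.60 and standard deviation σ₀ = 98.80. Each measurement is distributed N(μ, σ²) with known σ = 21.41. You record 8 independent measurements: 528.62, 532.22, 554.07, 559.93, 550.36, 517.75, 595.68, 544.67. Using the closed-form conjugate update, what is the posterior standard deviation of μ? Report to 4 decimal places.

For Normal data with known variance σ², a Normal(μ₀, σ₀²) prior on μ is conjugate. Posterior precision = 1/σ₀² + n/σ²; posterior mean is the precision-weighted average of μ₀ and x̄.
σ₀² = 98.80² = 9761.44, σ² = 21.41² = 458.3881; σ² + n·σ₀² = 458.3881 + 8·9761.44 = 78549.9081.
Posterior precision = 1/σ₀² + n/σ² = 1/9761.44 + 8/458.3881 = (σ² + n·σ₀²)/(σ₀²σ²) = 78549.9081/(9761.44·458.3881); posterior variance σₙ² = σ₀²σ²/(σ² + n·σ₀²) = 9761.44·458.3881/78549.9081 = 56.964140.
Posterior SD = √σₙ² = √(9761.44·458.3881/78549.9081) = 7.5475.

7.5475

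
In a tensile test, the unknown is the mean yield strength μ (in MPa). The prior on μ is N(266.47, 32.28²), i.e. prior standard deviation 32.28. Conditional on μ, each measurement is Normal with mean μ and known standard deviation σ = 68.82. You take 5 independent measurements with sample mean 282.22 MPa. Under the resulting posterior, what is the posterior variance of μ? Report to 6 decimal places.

For Normal data with known variance σ², a Normal(μ₀, σ₀²) prior on μ is conjugate. Posterior precision = 1/σ₀² + n/σ²; posterior mean is the precision-weighted average of μ₀ and x̄.
σ₀² = 32.28² = 1041.9984, σ² = 68.82² = 4736.1924; σ² + n·σ₀² = 4736.1924 + 5·1041.9984 = 9946.1844.
Posterior precision = 1/σ₀² + n/σ² = 1/1041.9984 + 5/4736.1924 = (σ² + n·σ₀²)/(σ₀²σ²) = 9946.1844/(1041.9984·4736.1924); posterior variance σₙ² = σ₀²σ²/(σ² + n·σ₀²) = 1041.9984·4736.1924/9946.1844 = 496.180717.

496.180717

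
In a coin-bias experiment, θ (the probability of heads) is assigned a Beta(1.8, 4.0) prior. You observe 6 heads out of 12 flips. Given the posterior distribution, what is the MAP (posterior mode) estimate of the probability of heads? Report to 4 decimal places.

The Beta prior is conjugate to a Binomial/Bernoulli likelihood; the update adds successes to α and failures to β.
Posterior: Beta(α+k, β+n−k) = Beta(1.8+6, 4.0+6) = Beta(7.8, 10.0).
Mode of Beta(a,b) for a,b>1 is (a−1)/(a+b−2) = 6.8/15.8 = 0.4304.

0.4304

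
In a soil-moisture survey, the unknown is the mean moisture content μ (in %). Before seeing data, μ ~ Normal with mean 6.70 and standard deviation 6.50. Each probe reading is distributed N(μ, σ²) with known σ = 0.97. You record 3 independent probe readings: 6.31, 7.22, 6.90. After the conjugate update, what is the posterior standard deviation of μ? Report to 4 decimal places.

0.5580

For Normal data with known variance σ², a Normal(μ₀, σ₀²) prior on μ is conjugate. Posterior precision = 1/σ₀² + n/σ²; posterior mean is the precision-weighted average of μ₀ and x̄.
σ₀² = 6.50² = 42.25, σ² = 0.97² = 0.9409; σ² + n·σ₀² = 0.9409 + 3·42.25 = 127.6909.
Posterior precision = 1/σ₀² + n/σ² = 1/42.25 + 3/0.9409 = (σ² + n·σ₀²)/(σ₀²σ²) = 127.6909/(42.25·0.9409); posterior variance σₙ² = σ₀²σ²/(σ² + n·σ₀²) = 42.25·0.9409/127.6909 = 0.311322.
Posterior SD = √σₙ² = √(42.25·0.9409/127.6909) = 0.5580.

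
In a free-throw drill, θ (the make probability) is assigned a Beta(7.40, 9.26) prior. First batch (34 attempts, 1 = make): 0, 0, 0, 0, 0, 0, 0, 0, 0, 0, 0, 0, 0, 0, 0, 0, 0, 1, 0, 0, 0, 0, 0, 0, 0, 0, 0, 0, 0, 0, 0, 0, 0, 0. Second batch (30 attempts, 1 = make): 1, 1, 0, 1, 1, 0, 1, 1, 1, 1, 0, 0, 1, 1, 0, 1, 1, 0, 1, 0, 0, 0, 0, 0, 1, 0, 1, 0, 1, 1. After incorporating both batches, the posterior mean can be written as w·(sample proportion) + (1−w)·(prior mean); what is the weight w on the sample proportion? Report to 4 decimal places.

The Beta prior is conjugate to a Binomial/Bernoulli likelihood; the update adds successes to α and failures to β.
Total number of attempts: n = 34 + 30 = 64.
Posterior mean = (α₀+k)/(α₀+β₀+n) = [n/(α₀+β₀+n)]·(k/n) + [(α₀+β₀)/(α₀+β₀+n)]·α₀/(α₀+β₀), so only n and the prior enter the weight.
The weight on the data is w = n/(α₀+β₀+n) = 64/(7.40+9.26+64) = 64/80.66 = 0.7935.

0.7935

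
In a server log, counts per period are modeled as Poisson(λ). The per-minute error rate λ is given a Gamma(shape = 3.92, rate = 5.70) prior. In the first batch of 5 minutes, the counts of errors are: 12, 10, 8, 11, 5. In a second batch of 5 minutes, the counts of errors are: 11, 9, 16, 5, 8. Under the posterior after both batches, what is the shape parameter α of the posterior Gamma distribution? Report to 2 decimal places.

With a Gamma(shape α, rate β) prior, the Poisson likelihood is conjugate: the posterior is Gamma(α + ΣXᵢ, β + n).
Batch 1: sum of counts S = 46 over n = 5 minutes.
After batch 1: Gamma(α+S, β+n) = Gamma(3.92+46, 5.70+5) = Gamma(49.92, 10.70).
Batch 2: sum of counts S = 49 over n = 5 minutes.
After batch 2: Gamma(α+S, β+n) = Gamma(49.92+49, 10.70+5) = Gamma(98.92, 15.70).
Posterior α = 98.92.

98.92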